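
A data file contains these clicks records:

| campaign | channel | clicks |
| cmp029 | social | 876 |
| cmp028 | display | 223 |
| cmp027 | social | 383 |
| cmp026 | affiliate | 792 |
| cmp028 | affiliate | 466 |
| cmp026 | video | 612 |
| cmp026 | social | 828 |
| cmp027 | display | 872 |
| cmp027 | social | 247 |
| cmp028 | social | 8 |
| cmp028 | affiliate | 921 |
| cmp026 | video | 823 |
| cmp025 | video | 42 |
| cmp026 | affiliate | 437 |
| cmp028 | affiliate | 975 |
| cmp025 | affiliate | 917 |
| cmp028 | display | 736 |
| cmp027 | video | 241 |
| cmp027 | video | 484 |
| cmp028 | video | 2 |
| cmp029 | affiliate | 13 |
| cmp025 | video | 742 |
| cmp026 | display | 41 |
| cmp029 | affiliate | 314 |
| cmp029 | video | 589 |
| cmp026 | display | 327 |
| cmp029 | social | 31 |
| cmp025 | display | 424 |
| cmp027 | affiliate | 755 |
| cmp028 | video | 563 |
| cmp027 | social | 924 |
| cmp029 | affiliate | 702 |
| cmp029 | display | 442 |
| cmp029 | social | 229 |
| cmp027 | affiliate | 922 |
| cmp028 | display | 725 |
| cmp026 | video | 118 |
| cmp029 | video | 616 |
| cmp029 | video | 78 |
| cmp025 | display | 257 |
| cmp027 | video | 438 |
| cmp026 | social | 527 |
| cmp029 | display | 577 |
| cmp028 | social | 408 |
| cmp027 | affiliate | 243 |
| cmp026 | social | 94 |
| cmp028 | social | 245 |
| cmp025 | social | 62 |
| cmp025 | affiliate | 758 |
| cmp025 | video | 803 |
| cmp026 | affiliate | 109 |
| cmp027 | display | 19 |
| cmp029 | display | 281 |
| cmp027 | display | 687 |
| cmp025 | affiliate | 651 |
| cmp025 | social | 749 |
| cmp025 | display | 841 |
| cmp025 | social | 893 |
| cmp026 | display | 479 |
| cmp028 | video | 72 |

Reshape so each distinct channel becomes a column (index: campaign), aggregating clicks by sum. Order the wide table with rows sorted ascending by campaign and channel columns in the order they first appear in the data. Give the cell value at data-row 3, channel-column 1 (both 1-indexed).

With rows sorted ascending by campaign, row 3 is campaign=cmp027. channel columns in first-appearance order: social, display, affiliate, video; column 1 is social.
Long rows with campaign=cmp027, channel=social: 383 + 247 + 924 = 1554.

1554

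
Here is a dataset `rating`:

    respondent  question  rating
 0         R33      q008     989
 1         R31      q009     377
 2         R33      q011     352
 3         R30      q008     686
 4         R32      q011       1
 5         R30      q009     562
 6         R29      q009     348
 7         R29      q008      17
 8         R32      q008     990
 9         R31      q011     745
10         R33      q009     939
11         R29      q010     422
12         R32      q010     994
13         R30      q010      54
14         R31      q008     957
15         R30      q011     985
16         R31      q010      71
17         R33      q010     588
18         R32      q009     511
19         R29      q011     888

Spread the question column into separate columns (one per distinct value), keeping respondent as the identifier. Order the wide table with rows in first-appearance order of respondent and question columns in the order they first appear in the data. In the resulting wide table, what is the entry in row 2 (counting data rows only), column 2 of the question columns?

With rows in first-appearance order of respondent, row 2 is respondent=R31. question columns in first-appearance order: q008, q009, q011, q010; column 2 is q009.
Long rows with respondent=R31, question=q009: rating = 377.

377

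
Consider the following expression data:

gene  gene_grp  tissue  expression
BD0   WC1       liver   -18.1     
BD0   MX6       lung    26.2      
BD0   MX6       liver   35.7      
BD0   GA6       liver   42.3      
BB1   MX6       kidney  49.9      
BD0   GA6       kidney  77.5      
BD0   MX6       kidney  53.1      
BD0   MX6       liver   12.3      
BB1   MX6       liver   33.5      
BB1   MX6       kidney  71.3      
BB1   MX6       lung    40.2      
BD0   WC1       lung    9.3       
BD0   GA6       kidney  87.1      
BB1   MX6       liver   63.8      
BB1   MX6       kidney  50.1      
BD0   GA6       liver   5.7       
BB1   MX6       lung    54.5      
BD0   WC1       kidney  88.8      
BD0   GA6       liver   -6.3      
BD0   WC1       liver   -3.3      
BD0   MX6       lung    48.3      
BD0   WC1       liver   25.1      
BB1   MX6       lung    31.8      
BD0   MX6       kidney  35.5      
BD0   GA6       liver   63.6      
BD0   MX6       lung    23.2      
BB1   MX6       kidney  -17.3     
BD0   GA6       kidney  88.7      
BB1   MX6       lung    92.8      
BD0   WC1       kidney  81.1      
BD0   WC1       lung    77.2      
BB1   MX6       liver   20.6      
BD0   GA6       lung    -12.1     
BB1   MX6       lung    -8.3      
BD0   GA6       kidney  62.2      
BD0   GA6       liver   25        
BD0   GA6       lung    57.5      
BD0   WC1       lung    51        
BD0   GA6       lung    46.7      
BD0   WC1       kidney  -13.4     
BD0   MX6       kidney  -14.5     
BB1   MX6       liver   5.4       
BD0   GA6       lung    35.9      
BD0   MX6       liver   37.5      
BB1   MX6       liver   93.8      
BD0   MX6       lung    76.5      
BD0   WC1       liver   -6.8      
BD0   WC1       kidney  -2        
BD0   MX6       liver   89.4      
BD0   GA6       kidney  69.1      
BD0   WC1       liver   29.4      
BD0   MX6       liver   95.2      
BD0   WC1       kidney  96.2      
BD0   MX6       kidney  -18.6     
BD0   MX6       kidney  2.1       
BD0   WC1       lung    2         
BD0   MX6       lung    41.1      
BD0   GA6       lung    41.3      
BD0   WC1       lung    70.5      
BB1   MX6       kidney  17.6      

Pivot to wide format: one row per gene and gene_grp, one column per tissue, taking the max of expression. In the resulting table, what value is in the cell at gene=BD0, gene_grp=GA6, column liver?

Rows with gene=BD0, gene_grp=GA6 and tissue=liver: expression values are 42.3, 5.7, -6.3, 63.6, 25.
max(42.3, 5.7, -6.3, 63.6, 25) = 63.6.

63.6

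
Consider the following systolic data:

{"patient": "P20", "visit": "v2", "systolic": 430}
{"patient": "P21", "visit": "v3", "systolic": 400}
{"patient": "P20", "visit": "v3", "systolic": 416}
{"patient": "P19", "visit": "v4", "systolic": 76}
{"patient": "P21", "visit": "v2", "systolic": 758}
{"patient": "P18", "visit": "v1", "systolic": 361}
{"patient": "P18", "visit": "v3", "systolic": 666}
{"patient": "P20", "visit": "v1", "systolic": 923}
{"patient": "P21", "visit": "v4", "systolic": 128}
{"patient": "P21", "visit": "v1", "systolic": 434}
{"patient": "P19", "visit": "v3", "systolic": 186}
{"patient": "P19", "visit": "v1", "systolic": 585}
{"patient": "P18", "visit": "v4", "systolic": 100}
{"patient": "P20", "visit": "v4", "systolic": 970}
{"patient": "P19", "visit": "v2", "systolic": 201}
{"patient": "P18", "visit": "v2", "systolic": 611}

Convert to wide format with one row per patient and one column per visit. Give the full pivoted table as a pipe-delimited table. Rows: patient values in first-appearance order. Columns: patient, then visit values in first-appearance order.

| patient | v2 | v3 | v4 | v1 |
| P20 | 430 | 416 | 970 | 923 |
| P21 | 758 | 400 | 128 | 434 |
| P19 | 201 | 186 | 76 | 585 |
| P18 | 611 | 666 | 100 | 361 |

Columns: patient plus the 4 distinct visit values (v2, v3, v4, v1).
For example, row P20 column v2 takes systolic=430 from the long row (P20, v2).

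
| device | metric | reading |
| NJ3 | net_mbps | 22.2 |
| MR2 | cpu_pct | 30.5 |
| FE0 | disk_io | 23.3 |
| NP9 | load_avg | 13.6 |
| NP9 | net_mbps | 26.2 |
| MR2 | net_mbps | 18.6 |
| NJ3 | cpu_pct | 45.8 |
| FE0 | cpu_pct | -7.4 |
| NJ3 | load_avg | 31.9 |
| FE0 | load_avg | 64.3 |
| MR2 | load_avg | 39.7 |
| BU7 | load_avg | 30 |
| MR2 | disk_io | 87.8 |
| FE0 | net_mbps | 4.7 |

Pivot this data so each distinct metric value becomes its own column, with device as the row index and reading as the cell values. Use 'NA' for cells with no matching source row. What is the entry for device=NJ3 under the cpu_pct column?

The long row with device=NJ3, metric=cpu_pct has reading=45.8.

45.8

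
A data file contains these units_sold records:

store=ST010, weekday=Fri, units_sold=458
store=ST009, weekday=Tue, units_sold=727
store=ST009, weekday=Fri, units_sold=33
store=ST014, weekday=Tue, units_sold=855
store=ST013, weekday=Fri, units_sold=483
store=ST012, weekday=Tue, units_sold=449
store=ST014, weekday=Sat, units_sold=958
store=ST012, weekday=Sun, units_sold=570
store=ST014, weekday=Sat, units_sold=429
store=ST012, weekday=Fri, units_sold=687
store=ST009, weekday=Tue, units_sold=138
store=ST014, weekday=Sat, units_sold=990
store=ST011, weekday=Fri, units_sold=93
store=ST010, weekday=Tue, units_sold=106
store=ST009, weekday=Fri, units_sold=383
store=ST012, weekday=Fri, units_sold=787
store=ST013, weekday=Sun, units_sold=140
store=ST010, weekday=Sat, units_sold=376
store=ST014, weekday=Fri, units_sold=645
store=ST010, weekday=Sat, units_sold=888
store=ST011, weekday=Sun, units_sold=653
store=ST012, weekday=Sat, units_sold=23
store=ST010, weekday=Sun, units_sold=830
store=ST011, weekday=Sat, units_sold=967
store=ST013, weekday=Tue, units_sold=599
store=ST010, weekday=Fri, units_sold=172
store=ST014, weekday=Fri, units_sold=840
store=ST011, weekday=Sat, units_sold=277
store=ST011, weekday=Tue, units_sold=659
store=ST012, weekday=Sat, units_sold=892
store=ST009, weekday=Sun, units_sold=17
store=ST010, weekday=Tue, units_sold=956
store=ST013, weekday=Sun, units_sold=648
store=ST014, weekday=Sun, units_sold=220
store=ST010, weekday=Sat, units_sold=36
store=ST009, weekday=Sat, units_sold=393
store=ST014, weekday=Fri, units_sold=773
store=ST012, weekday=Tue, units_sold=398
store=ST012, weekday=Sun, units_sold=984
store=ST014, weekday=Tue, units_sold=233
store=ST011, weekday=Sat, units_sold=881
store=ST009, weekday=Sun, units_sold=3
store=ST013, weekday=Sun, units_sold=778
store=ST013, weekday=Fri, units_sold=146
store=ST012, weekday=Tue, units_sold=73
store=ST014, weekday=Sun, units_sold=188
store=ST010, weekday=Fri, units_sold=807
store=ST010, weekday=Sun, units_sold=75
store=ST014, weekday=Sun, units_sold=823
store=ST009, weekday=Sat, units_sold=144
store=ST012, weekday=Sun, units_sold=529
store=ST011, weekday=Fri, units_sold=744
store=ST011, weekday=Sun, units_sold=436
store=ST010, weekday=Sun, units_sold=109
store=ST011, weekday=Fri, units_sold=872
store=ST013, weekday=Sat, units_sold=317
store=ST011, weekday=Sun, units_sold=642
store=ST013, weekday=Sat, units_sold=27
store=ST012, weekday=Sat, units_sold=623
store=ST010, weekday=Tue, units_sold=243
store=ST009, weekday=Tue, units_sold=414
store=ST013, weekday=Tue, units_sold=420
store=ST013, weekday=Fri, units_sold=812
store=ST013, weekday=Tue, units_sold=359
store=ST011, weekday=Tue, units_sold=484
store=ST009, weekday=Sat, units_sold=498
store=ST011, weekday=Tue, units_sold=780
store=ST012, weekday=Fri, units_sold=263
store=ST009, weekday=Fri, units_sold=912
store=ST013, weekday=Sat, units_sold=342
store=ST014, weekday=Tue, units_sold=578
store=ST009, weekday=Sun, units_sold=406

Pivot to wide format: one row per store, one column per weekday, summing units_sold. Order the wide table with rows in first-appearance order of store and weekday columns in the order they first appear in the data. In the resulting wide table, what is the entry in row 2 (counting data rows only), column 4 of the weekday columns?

426

With rows in first-appearance order of store, row 2 is store=ST009. weekday columns in first-appearance order: Fri, Tue, Sat, Sun; column 4 is Sun.
Long rows with store=ST009, weekday=Sun: 17 + 3 + 406 = 426.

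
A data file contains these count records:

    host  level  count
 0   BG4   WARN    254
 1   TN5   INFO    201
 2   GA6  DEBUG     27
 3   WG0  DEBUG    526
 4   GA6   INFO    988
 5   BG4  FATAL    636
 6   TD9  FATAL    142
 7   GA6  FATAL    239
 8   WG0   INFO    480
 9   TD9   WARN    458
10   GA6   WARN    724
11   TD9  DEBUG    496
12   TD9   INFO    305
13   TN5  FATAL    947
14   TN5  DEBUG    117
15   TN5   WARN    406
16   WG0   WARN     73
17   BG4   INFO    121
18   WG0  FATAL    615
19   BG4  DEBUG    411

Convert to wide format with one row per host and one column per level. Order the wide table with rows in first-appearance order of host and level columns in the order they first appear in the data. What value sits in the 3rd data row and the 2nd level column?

With rows in first-appearance order of host, row 3 is host=GA6. level columns in first-appearance order: WARN, INFO, DEBUG, FATAL; column 2 is INFO.
Long rows with host=GA6, level=INFO: count = 988.

988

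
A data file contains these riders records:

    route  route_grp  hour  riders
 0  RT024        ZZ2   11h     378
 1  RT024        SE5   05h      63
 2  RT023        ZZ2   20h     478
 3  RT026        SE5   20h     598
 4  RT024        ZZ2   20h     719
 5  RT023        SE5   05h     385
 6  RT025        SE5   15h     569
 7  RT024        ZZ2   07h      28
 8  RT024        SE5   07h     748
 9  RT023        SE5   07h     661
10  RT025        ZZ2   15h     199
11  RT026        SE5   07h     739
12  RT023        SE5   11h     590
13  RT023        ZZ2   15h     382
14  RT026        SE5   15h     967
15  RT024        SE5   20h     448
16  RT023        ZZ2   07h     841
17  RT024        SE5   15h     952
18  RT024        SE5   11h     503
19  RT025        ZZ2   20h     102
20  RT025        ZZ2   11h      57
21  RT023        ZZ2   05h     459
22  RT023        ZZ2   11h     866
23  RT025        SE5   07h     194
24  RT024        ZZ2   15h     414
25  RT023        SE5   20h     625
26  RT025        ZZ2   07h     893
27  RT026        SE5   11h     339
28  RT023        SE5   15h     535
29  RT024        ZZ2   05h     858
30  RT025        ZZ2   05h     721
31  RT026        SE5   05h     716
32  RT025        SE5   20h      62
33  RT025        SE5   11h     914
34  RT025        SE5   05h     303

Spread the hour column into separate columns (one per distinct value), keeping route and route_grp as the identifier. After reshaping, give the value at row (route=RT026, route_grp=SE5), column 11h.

Wide layout: rows indexed by route and route_grp, columns are the 5 distinct hour values (11h, 05h, 20h, 15h, 07h).
Cell (route=RT026, route_grp=SE5, hour=11h) draws from the long row where route=RT026, route_grp=SE5 and hour=11h, which has riders=339.

339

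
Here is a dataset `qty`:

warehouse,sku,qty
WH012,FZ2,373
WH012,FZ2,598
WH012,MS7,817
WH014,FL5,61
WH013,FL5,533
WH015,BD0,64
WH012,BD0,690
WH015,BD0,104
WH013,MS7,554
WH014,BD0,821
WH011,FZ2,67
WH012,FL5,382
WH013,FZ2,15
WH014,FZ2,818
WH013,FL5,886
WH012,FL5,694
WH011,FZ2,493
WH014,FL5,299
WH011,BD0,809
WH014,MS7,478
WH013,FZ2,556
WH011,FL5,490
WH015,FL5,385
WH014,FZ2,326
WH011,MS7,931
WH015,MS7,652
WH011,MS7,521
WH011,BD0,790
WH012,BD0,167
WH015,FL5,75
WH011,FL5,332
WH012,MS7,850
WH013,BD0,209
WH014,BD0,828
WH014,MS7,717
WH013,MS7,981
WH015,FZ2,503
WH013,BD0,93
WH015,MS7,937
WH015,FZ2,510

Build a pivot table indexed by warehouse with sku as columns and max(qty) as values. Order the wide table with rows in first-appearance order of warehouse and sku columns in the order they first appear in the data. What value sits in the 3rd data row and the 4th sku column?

With rows in first-appearance order of warehouse, row 3 is warehouse=WH013. sku columns in first-appearance order: FZ2, MS7, FL5, BD0; column 4 is BD0.
Long rows with warehouse=WH013, sku=BD0: max(209, 93) = 209.

209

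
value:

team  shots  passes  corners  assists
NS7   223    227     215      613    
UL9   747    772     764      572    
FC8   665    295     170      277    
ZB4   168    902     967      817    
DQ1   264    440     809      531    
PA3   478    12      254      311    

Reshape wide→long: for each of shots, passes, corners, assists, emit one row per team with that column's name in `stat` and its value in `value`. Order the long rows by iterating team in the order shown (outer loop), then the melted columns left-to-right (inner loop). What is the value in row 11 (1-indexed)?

170

24 rows total (6 × 4). Row 11: index ⌊(11-1)/4⌋ = 2 into team → FC8; (11-1) mod 4 = 2 into the melted columns → corners.
So row 11 is (FC8, corners, 170); value = 170.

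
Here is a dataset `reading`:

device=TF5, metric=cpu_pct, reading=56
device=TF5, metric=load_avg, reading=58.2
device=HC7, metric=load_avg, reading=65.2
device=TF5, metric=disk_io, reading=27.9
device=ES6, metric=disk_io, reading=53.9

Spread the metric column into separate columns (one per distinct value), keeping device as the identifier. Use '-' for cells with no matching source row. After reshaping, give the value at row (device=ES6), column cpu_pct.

No long-format row has device=ES6 and metric=cpu_pct, so the cell is -.

-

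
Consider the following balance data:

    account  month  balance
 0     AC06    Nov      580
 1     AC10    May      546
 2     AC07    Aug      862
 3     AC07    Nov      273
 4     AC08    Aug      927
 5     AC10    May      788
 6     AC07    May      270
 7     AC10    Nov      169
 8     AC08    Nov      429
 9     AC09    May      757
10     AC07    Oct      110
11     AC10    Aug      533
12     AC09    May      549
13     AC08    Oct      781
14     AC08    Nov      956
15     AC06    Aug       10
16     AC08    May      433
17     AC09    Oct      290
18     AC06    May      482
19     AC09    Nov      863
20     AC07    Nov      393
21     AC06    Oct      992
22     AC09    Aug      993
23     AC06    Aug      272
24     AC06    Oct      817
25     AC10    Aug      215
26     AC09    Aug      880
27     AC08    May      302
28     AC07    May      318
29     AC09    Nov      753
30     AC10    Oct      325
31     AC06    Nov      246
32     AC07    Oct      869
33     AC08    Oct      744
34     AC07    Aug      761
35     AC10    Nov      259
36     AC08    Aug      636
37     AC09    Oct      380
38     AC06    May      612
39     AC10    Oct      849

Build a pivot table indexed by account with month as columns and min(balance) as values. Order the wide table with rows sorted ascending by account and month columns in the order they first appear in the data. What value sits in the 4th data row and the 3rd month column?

With rows sorted ascending by account, row 4 is account=AC09. month columns in first-appearance order: Nov, May, Aug, Oct; column 3 is Aug.
Long rows with account=AC09, month=Aug: min(993, 880) = 880.

880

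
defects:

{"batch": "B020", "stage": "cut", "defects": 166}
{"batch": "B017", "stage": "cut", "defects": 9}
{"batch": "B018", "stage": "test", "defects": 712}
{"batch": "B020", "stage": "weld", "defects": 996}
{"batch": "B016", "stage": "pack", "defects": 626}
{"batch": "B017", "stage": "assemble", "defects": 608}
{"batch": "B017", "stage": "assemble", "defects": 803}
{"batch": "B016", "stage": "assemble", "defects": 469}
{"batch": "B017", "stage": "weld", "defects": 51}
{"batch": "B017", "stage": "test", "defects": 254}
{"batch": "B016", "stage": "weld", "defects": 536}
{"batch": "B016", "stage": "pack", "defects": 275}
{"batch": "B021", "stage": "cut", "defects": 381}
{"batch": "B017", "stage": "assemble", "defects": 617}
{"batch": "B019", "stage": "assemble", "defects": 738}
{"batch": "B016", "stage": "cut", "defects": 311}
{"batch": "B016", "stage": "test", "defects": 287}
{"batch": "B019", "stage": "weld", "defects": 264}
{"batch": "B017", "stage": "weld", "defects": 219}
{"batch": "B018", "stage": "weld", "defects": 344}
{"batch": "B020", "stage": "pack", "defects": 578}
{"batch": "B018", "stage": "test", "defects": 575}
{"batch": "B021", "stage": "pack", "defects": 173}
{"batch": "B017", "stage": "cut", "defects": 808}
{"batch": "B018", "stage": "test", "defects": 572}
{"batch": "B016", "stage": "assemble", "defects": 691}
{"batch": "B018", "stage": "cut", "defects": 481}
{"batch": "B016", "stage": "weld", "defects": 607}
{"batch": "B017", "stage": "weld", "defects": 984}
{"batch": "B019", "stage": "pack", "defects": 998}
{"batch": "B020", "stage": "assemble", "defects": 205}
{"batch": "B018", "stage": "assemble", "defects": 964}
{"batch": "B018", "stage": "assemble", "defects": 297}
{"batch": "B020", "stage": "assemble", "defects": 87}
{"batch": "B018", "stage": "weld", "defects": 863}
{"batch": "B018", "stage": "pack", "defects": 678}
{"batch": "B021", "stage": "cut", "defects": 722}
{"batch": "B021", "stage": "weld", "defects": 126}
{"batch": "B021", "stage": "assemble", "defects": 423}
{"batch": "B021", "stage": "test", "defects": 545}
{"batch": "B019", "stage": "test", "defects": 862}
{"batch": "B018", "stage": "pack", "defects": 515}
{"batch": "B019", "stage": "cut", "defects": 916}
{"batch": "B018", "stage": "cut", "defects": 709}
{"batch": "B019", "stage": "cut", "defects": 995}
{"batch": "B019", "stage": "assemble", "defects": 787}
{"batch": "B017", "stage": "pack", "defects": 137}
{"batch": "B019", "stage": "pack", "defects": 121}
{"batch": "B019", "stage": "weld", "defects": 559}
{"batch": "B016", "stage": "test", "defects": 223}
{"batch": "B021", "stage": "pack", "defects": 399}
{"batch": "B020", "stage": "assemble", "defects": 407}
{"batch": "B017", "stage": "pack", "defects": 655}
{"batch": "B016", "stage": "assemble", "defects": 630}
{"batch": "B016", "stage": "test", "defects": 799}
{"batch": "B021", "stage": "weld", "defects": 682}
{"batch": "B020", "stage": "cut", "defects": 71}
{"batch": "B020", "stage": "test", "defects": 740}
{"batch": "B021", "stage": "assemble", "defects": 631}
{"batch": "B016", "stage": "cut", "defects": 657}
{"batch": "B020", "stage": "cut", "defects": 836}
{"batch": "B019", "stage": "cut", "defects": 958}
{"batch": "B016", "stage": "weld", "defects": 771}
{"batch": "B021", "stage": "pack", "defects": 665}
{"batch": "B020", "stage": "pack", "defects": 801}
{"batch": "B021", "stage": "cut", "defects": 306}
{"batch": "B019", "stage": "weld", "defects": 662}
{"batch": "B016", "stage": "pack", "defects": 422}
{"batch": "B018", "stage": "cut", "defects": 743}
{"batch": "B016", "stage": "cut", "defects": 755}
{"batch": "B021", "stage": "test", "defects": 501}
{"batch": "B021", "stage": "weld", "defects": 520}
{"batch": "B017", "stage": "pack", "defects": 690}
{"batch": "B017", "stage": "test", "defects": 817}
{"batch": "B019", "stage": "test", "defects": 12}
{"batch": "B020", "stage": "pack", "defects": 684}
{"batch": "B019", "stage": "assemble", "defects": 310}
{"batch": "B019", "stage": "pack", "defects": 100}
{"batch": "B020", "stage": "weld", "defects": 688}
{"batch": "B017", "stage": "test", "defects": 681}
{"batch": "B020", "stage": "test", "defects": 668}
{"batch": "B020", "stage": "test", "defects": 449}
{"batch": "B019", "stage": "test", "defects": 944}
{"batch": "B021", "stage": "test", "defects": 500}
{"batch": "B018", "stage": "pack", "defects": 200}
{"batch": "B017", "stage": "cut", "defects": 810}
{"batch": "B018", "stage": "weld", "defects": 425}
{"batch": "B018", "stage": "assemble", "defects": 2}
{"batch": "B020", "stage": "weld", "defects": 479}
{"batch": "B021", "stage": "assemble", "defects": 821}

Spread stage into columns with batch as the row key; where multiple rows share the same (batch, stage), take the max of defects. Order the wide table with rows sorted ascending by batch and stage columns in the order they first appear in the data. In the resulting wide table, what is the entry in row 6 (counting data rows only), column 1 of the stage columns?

722

With rows sorted ascending by batch, row 6 is batch=B021. stage columns in first-appearance order: cut, test, weld, pack, assemble; column 1 is cut.
Long rows with batch=B021, stage=cut: max(381, 722, 306) = 722.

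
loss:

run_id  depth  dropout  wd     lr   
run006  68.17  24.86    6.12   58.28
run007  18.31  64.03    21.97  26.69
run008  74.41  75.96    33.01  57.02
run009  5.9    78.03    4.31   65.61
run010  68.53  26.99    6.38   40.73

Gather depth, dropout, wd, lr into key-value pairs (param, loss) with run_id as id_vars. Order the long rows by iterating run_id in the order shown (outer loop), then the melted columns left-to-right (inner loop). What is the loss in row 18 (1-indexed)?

26.99

20 rows total (5 × 4). Row 18: index ⌊(18-1)/4⌋ = 4 into run_id → run010; (18-1) mod 4 = 1 into the melted columns → dropout.
So row 18 is (run010, dropout, 26.99); loss = 26.99.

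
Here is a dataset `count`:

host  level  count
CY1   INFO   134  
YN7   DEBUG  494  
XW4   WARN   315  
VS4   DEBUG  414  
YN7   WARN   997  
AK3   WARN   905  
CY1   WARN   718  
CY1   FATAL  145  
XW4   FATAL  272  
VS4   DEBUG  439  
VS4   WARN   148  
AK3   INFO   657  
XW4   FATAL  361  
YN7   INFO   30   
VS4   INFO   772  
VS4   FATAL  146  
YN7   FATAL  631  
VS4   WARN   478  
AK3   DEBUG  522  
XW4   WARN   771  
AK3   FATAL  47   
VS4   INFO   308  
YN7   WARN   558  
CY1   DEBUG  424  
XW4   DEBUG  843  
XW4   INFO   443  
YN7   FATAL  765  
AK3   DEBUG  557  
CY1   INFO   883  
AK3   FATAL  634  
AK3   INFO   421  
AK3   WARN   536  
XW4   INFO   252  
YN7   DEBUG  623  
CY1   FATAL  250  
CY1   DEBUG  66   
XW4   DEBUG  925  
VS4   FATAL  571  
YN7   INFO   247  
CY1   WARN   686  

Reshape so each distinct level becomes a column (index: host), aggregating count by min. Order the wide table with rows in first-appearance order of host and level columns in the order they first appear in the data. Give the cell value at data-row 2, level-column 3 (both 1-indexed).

With rows in first-appearance order of host, row 2 is host=YN7. level columns in first-appearance order: INFO, DEBUG, WARN, FATAL; column 3 is WARN.
Long rows with host=YN7, level=WARN: min(997, 558) = 558.

558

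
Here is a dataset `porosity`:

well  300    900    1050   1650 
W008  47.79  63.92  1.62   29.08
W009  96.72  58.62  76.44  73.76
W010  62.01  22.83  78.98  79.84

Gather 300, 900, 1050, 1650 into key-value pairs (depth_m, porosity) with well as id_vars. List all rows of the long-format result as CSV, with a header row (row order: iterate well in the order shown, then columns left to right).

Each (well, column) pair becomes one row: 3 × 4 = 12 rows.
For example, (W008, 300) → porosity=47.79.

well,depth_m,porosity
W008,300,47.79
W008,900,63.92
W008,1050,1.62
W008,1650,29.08
W009,300,96.72
W009,900,58.62
W009,1050,76.44
W009,1650,73.76
W010,300,62.01
W010,900,22.83
W010,1050,78.98
W010,1650,79.84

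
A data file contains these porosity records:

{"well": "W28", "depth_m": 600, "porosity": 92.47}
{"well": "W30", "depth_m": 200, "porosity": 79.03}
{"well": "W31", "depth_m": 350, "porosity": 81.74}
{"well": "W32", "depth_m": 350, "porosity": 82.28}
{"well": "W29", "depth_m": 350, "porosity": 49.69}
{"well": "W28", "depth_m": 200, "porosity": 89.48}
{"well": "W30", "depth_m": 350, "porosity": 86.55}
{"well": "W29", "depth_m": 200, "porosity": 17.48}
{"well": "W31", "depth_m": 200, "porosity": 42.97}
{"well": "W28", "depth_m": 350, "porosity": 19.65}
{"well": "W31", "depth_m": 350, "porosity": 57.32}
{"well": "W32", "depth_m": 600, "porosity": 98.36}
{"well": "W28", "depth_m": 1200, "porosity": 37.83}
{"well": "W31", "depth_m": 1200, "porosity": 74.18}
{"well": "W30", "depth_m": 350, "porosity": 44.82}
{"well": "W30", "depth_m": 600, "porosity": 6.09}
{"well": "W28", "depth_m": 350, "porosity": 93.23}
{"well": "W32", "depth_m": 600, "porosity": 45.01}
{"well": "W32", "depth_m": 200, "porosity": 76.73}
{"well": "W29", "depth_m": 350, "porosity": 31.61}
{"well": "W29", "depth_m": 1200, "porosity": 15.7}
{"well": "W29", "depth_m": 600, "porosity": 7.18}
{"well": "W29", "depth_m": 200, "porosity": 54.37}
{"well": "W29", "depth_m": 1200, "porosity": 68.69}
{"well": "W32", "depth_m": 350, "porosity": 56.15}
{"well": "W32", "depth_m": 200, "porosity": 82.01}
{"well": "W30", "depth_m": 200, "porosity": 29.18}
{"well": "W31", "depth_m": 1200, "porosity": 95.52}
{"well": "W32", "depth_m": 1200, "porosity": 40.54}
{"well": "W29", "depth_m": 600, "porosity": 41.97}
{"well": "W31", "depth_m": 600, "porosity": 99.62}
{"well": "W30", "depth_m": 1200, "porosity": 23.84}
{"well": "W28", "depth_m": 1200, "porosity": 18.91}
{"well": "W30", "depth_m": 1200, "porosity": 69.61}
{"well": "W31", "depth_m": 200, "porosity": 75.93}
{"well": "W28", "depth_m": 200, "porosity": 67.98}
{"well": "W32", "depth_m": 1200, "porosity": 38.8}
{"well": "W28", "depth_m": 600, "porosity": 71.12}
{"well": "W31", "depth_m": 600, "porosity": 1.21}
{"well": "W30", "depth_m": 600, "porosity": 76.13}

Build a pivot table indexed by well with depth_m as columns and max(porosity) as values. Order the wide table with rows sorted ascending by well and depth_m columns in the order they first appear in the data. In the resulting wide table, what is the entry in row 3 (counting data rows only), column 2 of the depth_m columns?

79.03

With rows sorted ascending by well, row 3 is well=W30. depth_m columns in first-appearance order: 600, 200, 350, 1200; column 2 is 200.
Long rows with well=W30, depth_m=200: max(79.03, 29.18) = 79.03.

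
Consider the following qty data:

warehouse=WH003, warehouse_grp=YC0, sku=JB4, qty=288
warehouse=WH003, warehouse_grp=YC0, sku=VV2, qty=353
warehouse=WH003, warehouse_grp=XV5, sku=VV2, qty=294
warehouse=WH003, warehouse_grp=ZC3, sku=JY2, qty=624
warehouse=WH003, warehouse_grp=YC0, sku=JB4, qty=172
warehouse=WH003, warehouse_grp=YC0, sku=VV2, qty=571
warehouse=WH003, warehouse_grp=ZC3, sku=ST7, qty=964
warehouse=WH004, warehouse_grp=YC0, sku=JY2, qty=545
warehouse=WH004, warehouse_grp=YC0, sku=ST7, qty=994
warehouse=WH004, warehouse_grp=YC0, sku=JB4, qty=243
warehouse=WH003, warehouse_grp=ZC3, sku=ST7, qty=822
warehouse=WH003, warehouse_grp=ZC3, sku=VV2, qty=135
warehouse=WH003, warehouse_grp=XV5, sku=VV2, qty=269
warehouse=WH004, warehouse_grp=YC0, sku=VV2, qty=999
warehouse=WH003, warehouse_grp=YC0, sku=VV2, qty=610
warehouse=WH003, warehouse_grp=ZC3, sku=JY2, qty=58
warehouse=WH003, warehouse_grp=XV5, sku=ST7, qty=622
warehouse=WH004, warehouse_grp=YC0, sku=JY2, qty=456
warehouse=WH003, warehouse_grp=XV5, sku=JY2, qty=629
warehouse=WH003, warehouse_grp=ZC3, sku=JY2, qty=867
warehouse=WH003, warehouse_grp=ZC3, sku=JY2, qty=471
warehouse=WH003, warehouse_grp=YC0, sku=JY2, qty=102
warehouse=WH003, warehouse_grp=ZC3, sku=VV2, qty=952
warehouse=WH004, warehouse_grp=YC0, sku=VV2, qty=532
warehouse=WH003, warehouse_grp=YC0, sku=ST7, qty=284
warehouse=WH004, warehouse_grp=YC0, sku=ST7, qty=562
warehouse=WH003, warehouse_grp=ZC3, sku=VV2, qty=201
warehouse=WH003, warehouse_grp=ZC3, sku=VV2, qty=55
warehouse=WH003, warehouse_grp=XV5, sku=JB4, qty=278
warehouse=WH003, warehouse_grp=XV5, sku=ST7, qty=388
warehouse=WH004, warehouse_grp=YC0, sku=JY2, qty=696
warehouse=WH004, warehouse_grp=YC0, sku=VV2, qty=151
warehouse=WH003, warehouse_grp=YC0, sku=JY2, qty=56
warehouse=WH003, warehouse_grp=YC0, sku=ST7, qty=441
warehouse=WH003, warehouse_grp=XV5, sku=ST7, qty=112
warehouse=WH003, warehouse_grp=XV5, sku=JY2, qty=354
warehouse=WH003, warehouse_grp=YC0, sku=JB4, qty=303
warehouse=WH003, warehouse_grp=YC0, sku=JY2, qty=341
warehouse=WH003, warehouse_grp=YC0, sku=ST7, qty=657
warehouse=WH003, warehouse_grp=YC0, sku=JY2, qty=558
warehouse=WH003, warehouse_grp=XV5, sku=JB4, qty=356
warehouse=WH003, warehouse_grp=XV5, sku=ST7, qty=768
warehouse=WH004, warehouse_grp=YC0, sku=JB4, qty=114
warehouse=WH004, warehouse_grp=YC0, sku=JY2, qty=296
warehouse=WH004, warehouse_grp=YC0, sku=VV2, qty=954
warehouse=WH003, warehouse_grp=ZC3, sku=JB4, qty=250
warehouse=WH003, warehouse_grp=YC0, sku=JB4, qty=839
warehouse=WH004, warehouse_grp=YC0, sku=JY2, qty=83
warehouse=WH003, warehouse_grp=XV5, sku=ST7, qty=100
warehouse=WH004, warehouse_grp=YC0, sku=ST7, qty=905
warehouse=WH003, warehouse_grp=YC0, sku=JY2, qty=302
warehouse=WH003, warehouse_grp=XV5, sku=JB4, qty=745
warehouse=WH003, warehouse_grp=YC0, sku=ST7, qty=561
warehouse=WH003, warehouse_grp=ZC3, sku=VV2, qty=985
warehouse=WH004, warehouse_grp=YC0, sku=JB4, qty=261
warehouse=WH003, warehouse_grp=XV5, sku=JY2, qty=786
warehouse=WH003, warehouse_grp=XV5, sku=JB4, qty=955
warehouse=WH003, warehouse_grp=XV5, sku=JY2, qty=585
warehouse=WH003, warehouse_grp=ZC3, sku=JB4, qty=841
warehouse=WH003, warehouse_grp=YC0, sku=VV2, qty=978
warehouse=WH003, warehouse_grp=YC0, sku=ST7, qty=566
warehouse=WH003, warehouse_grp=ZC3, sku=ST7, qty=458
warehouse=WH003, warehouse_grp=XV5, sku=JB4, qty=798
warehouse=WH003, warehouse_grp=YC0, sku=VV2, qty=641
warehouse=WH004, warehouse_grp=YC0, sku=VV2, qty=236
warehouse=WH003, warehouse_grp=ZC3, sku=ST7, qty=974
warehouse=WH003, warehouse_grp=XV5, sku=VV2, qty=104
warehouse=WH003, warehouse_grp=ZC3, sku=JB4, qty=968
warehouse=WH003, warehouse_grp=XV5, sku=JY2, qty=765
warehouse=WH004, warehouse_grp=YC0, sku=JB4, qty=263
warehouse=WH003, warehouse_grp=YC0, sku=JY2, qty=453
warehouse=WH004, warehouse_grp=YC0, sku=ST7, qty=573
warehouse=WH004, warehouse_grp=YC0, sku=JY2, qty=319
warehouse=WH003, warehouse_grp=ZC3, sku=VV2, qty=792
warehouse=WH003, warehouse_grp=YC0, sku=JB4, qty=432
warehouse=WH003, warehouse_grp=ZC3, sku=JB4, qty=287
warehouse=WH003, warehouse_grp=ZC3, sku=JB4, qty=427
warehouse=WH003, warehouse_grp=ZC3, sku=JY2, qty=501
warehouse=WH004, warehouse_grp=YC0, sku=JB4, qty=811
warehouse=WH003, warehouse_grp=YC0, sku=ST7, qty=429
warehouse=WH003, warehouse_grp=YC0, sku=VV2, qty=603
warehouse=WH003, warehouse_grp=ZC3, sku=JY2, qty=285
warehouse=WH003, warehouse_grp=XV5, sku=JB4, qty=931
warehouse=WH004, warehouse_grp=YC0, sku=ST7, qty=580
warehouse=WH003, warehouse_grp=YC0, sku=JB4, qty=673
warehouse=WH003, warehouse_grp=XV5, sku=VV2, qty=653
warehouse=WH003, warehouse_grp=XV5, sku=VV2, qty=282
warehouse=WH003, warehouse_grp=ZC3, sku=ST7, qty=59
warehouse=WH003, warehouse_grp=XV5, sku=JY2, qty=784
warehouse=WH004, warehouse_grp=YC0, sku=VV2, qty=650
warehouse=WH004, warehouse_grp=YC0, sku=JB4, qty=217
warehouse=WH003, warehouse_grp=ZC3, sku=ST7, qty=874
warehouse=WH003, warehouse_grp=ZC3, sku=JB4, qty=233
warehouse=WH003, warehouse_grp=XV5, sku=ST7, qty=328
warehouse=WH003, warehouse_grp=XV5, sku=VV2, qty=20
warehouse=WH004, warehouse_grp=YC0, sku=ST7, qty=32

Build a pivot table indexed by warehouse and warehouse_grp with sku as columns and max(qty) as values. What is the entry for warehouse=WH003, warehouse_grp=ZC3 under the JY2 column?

Rows with warehouse=WH003, warehouse_grp=ZC3 and sku=JY2: qty values are 624, 58, 867, 471, 501, 285.
max(624, 58, 867, 471, 501, 285) = 867.

867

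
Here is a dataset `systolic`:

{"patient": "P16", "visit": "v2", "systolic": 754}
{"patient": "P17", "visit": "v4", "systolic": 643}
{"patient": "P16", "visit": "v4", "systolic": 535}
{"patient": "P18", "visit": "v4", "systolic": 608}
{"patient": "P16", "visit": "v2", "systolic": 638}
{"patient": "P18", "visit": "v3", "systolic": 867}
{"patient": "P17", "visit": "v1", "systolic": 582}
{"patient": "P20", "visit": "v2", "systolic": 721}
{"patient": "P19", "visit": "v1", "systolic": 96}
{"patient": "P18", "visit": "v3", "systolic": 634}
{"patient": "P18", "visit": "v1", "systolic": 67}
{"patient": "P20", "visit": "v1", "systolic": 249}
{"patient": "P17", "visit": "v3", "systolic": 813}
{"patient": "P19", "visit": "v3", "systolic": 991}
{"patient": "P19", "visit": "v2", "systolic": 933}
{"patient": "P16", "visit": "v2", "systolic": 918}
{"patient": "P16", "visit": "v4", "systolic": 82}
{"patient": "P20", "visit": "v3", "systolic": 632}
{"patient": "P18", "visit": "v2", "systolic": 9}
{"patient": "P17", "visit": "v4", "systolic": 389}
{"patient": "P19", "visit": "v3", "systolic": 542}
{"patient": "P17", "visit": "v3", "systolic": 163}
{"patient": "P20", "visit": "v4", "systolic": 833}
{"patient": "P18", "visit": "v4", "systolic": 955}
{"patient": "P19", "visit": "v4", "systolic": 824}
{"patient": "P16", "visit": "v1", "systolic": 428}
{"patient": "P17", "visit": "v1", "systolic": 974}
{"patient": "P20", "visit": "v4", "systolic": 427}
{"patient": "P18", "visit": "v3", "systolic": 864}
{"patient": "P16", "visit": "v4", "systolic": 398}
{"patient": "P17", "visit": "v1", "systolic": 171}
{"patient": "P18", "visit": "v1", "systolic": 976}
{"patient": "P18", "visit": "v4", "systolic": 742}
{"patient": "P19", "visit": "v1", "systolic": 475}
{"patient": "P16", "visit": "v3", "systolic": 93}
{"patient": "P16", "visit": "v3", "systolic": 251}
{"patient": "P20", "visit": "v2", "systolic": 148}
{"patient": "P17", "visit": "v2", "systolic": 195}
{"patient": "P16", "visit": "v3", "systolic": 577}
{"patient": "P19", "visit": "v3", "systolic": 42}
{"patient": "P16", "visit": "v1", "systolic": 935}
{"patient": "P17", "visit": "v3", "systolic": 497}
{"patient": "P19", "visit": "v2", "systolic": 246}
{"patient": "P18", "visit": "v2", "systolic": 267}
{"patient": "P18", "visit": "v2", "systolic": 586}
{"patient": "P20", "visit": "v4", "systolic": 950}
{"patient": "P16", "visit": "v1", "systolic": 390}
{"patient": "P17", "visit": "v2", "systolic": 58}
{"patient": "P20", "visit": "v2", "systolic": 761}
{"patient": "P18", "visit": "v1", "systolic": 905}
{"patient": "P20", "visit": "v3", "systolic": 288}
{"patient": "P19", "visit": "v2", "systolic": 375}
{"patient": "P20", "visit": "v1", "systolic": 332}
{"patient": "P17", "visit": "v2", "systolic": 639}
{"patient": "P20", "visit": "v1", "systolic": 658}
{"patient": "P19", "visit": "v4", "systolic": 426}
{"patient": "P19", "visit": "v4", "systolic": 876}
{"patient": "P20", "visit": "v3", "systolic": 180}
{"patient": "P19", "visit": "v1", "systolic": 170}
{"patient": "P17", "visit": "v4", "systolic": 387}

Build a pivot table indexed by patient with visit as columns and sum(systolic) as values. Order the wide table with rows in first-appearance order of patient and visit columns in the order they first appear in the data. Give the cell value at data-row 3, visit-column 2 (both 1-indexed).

With rows in first-appearance order of patient, row 3 is patient=P18. visit columns in first-appearance order: v2, v4, v3, v1; column 2 is v4.
Long rows with patient=P18, visit=v4: 608 + 955 + 742 = 2305.

2305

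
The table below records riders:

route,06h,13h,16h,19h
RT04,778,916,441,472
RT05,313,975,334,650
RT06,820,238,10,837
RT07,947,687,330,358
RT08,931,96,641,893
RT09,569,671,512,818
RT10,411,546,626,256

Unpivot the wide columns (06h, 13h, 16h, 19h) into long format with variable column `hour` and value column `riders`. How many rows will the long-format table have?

28

7 route values × 4 melted columns = 28 rows.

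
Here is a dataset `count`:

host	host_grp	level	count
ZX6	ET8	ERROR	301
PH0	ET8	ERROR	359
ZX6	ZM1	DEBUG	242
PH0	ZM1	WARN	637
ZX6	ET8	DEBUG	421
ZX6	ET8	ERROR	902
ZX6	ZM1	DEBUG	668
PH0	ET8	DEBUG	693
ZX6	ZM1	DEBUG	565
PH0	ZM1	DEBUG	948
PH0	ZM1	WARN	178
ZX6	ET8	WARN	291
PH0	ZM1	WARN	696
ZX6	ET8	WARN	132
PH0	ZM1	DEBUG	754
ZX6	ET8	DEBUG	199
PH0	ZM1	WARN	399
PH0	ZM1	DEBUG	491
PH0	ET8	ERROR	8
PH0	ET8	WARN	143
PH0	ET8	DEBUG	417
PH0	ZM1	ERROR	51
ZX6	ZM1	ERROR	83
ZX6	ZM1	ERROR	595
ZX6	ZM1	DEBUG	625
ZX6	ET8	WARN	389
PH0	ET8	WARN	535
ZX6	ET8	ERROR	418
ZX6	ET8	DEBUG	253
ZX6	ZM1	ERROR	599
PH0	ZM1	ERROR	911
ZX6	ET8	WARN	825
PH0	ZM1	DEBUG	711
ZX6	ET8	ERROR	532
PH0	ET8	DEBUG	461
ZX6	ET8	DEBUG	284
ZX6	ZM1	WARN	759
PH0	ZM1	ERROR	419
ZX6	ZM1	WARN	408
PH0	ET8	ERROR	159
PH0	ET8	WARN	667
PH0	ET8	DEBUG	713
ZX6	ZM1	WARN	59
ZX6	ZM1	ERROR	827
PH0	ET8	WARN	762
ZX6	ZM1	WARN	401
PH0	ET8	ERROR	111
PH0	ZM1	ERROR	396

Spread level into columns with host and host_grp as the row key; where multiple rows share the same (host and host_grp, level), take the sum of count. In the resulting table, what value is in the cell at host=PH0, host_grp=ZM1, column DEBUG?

Rows with host=PH0, host_grp=ZM1 and level=DEBUG: count values are 948, 754, 491, 711.
948 + 754 + 491 + 711 = 2904.

2904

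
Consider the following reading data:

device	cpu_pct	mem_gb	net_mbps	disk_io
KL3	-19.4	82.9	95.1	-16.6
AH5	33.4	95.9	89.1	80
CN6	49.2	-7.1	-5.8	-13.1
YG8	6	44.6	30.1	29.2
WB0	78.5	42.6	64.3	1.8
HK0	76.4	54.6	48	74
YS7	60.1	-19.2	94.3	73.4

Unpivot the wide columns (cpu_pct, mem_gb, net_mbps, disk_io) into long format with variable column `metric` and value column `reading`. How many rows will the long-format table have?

28

7 device values × 4 melted columns = 28 rows.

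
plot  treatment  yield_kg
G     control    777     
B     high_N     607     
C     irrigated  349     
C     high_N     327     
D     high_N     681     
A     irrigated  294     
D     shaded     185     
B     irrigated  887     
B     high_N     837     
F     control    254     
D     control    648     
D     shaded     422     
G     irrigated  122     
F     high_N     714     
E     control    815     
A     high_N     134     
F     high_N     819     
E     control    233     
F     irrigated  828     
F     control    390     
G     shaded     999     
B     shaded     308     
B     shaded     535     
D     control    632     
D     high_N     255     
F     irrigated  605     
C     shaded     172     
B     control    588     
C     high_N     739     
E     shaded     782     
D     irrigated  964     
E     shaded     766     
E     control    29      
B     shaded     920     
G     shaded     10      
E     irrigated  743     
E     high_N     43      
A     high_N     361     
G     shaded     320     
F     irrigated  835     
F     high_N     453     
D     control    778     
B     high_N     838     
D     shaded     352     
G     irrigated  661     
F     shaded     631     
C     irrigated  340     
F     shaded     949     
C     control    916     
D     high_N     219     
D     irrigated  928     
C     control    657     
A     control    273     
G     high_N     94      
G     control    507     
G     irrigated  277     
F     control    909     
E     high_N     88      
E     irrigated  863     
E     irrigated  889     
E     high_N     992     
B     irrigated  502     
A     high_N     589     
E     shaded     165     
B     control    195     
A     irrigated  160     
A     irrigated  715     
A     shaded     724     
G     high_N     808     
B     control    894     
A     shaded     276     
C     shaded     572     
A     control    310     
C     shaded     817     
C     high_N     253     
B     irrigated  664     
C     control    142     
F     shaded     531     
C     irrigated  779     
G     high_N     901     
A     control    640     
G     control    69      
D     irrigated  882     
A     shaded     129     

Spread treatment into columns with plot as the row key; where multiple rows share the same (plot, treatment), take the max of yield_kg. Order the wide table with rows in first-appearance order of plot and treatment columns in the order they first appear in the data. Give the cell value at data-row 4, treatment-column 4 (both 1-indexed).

With rows in first-appearance order of plot, row 4 is plot=D. treatment columns in first-appearance order: control, high_N, irrigated, shaded; column 4 is shaded.
Long rows with plot=D, treatment=shaded: max(185, 422, 352) = 422.

422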